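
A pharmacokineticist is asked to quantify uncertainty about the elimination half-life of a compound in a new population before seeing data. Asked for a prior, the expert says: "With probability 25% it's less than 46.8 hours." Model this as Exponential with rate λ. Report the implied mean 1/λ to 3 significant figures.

mean ≈ 163 hours

P(T < 46.8) = 1 − e^(−λ·46.8) = 0.25, so λ = −ln(1−0.25)/46.8 = −ln(0.75)/46.8 = 0.00615.
Mean = 1/λ = 163 hours.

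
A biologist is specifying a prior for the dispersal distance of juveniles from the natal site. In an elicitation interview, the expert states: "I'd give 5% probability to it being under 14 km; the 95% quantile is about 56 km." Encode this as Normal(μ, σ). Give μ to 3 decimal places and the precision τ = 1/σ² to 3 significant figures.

For Normal(μ,σ), the p-quantile is μ + z_p·σ. Here z_{0.05} = -1.645, z_{0.95} = 1.645.
So 14 = μ − 1.645σ and 56 = μ + 1.645σ.
Subtracting: σ = (56 − 14)/(1.645 − (-1.645)) = 12.767.
Then μ = 14 − (-1.645)·12.767 = 35.000.
Precision τ = 1/σ² = 1/12.77² = 0.00614.

μ = 35.000, τ = 0.00614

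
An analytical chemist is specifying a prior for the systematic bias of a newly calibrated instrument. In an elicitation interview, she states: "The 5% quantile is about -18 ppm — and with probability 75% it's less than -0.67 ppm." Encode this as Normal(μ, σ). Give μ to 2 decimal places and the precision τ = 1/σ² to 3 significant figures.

μ = -5.71, τ = 0.0179

The p-quantile of Normal(μ,σ) is μ + z_p·σ, with z_{0.05} = -1.645 and z_{0.75} = 0.6745.
Eliminate σ: μ = (z₂·x₁ − z₁·x₂)/(z₂ − z₁) = (0.6745·-18 − (-1.645)·-0.67)/2.319 = -5.71.
Then σ = (x₂ − x₁)/(z₂ − z₁) = (-0.67 − -18)/2.319 = 7.47.
Precision τ = 1/σ² = 1/7.472² = 0.0179.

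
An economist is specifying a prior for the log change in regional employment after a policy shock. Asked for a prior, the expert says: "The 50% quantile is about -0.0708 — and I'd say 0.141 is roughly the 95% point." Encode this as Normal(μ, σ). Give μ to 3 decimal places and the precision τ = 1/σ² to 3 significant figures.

For Normal(μ,σ), the p-quantile is μ + z_p·σ. Here z_{0.5} = 0, z_{0.95} = 1.645.
So -0.0708 = μ + 0σ and 0.141 = μ + 1.645σ.
Subtracting: σ = (0.141 − -0.0708)/(1.645 − (0)) = 0.129.
Then μ = -0.0708 − (0)·0.129 = -0.071.
Precision τ = 1/σ² = 1/0.1288² = 60.3.

μ = -0.071, τ = 60.3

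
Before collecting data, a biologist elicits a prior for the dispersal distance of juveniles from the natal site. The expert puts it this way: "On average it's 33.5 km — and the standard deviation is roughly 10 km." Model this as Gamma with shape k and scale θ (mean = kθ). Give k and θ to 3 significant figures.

For Gamma(k, scale θ): mean = kθ, variance = kθ², so CV = 1/√k.
CV = SD/mean = 10/33.5 = 0.2985, hence k = 1/CV² = 11.2.
Then θ = mean/k = 33.5/11.2 = 2.99.

k ≈ 11.2, θ ≈ 2.99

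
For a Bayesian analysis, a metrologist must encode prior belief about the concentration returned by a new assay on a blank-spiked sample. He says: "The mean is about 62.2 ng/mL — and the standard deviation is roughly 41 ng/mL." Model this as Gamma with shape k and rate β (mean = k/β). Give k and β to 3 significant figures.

k ≈ 2.3, β ≈ 0.037

For Gamma(k, rate β): mean = k/β, variance = k/β², so CV = 1/√k.
CV = SD/mean = 41/62.2 = 0.6592, hence k = 1/CV² = 2.3.
Then β = k/mean = 2.3/62.2 = 0.037.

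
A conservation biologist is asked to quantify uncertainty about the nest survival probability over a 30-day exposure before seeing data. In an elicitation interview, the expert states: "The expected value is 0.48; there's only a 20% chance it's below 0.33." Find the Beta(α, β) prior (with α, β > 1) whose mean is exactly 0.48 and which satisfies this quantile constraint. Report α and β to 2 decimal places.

α ≈ 3.85, β ≈ 4.17

With mean 0.48 fixed, write α = 0.48s, β = 0.52s where s = α+β.
Need P(θ < 0.33) = 0.2 under Beta(0.48s, 0.52s). Normal approximation: (q−m)/√(m(1−m)/s) ≈ z_{0.2} = -0.842, so s ≈ 0.48·0.52·(-0.842)²/(0.33−0.48)² = 7.9.
At s = 7.9: P(θ<0.33) ≈ 0.203. Adjusting to match 0.2 gives s ≈ 8.02.
So α = 0.48·8.02 ≈ 3.85, β = 0.52·8.02 ≈ 4.17.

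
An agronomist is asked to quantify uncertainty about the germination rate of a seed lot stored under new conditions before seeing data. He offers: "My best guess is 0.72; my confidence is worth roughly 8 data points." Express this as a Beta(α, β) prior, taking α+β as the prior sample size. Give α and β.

α = 5.76, β = 2.24

Under the effective-sample-size interpretation, Beta(α, β) has prior mean α/(α+β) and prior sample size α+β.
So α+β = 8 and α/(α+β) = 0.72, giving α = 0.72·8 = 5.76 and β = 8 − 5.76 = 2.24.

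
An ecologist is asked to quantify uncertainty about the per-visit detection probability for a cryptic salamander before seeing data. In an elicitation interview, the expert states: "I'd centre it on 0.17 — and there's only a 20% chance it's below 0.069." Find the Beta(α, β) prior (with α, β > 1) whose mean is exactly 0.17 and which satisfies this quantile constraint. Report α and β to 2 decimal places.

α ≈ 1.66, β ≈ 8.11

With mean 0.17 fixed, write α = 0.17s, β = 0.83s where s = α+β.
Need P(θ < 0.069) = 0.2 under Beta(0.17s, 0.83s). Normal approximation: (q−m)/√(m(1−m)/s) ≈ z_{0.2} = -0.842, so s ≈ 0.17·0.83·(-0.842)²/(0.069−0.17)² = 9.8.
At s = 9.8: P(θ<0.069) ≈ 0.199. Adjusting to match 0.2 gives s ≈ 9.77.
So α = 0.17·9.77 ≈ 1.66, β = 0.83·9.77 ≈ 8.11.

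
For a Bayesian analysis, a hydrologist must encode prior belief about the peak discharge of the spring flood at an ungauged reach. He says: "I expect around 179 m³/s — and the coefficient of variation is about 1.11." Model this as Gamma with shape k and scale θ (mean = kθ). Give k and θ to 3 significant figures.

k ≈ 0.812, θ ≈ 221

For Gamma(k, scale θ): mean = kθ, variance = kθ², so CV = 1/√k.
CV = 1.11, hence k = 1/CV² = 0.812.
Then θ = mean/k = 179/0.812 = 221.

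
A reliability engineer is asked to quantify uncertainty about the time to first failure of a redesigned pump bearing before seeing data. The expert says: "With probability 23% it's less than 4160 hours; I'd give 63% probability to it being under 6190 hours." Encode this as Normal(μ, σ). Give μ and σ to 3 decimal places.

μ = 5560.821, σ = 1895.956

For Normal(μ,σ), the p-quantile is μ + z_p·σ. Here z_{0.23} = -0.7388, z_{0.63} = 0.3319.
So 4160 = μ − 0.7388σ and 6190 = μ + 0.3319σ.
Subtracting: σ = (6190 − 4160)/(0.3319 − (-0.7388)) = 1895.956.
Then μ = 4160 − (-0.7388)·1895.956 = 5560.821.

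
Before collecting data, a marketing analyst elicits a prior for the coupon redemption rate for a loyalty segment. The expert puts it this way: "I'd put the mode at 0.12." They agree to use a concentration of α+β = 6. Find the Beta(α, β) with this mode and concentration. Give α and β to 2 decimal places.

For α,β > 1 the Beta mode is (α−1)/(α+β−2). With α+β = 6, the mode is (α−1)/4.
Set (α−1)/4 = 0.12 → α = 1 + 0.12·4 = 1.48.
β = 6 − α = 4.52.

α = 1.48, β = 4.52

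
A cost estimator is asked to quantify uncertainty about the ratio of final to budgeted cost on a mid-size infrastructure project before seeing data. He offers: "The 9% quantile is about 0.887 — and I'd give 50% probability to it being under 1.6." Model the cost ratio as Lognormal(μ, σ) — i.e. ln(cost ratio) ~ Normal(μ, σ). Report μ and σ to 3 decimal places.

If T ~ Lognormal(μ,σ) then ln T ~ Normal(μ,σ), so the p-quantile of ln T is μ + z_p·σ.
ln(0.887) = -0.1199 and ln(1.6) = 0.47; z_{0.09} = -1.341, z_{0.5} = 0.
σ = (0.47 − -0.1199)/(0 − (-1.341)) = 0.440.
μ = -0.1199 − (-1.341)·0.440 = 0.470.

μ ≈ 0.470, σ ≈ 0.440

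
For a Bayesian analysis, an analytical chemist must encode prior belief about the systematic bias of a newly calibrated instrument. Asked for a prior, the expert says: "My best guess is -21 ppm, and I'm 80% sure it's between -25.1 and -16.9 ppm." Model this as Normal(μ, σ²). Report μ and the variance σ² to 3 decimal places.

μ = -21.000, σ² = 10.235

A symmetric 80% interval runs μ ± z·σ with z = 1.282.
Half-width = 4.1, so σ = 4.1/1.282 = 3.1992 and σ² = 10.235.
μ is the stated best guess, -21.000.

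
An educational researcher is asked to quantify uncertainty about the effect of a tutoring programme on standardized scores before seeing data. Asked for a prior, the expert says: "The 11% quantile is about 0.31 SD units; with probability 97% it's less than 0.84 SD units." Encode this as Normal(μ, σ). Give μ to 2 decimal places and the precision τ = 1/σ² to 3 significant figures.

The p-quantile of Normal(μ,σ) is μ + z_p·σ, with z_{0.11} = -1.227 and z_{0.97} = 1.881.
Eliminate σ: μ = (z₂·x₁ − z₁·x₂)/(z₂ − z₁) = (1.881·0.31 − (-1.227)·0.84)/3.107 = 0.52.
Then σ = (x₂ − x₁)/(z₂ − z₁) = (0.84 − 0.31)/3.107 = 0.17.
Precision τ = 1/σ² = 1/0.1706² = 34.4.

μ = 0.52, τ = 34.4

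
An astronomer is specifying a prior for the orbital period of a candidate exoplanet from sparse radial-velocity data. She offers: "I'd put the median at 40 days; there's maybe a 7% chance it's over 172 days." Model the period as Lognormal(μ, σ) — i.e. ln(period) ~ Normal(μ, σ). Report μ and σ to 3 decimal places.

If T ~ Lognormal(μ,σ) then ln T ~ Normal(μ,σ), so the p-quantile of ln T is μ + z_p·σ.
ln(40) = 3.689 and ln(172) = 5.147; z_{0.5} = 0, z_{0.93} = 1.476.
σ = (5.147 − 3.689)/(1.476 − (0)) = 0.988.
μ = 3.689 − (0)·0.988 = 3.689.

μ ≈ 3.689, σ ≈ 0.988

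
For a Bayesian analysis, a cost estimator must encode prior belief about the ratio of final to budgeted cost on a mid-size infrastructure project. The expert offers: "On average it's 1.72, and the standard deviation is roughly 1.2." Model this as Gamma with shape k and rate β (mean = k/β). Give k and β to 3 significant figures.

For Gamma(k, rate β): mean = k/β, variance = k/β², so CV = 1/√k.
CV = SD/mean = 1.2/1.72 = 0.6977, hence k = 1/CV² = 2.05.
Then β = k/mean = 2.05/1.72 = 1.19.

k ≈ 2.05, β ≈ 1.19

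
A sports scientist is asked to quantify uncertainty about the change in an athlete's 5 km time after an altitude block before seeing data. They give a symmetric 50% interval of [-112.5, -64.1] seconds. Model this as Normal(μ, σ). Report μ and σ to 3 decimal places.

μ = -88.300, σ = 35.879

A symmetric 50% interval runs μ ± z·σ with z = 0.6745.
Half-width = 24.2, so σ = 24.2/0.6745 = 35.879.
μ is the interval midpoint, -88.300.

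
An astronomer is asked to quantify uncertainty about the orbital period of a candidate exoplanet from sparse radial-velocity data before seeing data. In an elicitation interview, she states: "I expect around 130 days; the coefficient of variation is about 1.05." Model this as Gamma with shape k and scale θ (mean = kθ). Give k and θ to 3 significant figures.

k ≈ 0.907, θ ≈ 143

For Gamma(k, scale θ): mean = kθ, variance = kθ², so CV = 1/√k.
CV = 1.05, hence k = 1/CV² = 0.907.
Then θ = mean/k = 130/0.907 = 143.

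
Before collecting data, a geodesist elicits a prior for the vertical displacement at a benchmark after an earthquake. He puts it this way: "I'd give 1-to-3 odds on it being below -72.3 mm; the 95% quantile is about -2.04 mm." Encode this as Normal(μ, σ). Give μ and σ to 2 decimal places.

The p-quantile of Normal(μ,σ) is μ + z_p·σ, with z_{0.25} = -0.6745 and z_{0.95} = 1.645.
Eliminate σ: μ = (z₂·x₁ − z₁·x₂)/(z₂ − z₁) = (1.645·-72.3 − (-0.6745)·-2.04)/2.319 = -51.87.
Then σ = (x₂ − x₁)/(z₂ − z₁) = (-2.04 − -72.3)/2.319 = 30.29.

μ = -51.87, σ = 30.29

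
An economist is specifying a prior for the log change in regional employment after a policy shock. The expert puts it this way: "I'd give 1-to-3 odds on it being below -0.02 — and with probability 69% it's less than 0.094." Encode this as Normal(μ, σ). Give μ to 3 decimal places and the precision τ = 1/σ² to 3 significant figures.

μ = 0.046, τ = 105

The p-quantile of Normal(μ,σ) is μ + z_p·σ, with z_{0.25} = -0.6745 and z_{0.69} = 0.4959.
Eliminate σ: μ = (z₂·x₁ − z₁·x₂)/(z₂ − z₁) = (0.4959·-0.02 − (-0.6745)·0.094)/1.17 = 0.046.
Then σ = (x₂ − x₁)/(z₂ − z₁) = (0.094 − -0.02)/1.17 = 0.097.
Precision τ = 1/σ² = 1/0.09741² = 105.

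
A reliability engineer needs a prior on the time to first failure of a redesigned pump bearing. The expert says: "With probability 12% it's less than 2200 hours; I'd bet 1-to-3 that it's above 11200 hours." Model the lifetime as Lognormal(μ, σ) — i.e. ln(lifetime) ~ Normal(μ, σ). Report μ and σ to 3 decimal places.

μ ≈ 8.730, σ ≈ 0.880

If T ~ Lognormal(μ,σ) then ln T ~ Normal(μ,σ), so the p-quantile of ln T is μ + z_p·σ.
ln(2200) = 7.696 and ln(11200) = 9.324; z_{0.12} = -1.175, z_{0.75} = 0.6745.
σ = (9.324 − 7.696)/(0.6745 − (-1.175)) = 0.880.
μ = 7.696 − (-1.175)·0.880 = 8.730.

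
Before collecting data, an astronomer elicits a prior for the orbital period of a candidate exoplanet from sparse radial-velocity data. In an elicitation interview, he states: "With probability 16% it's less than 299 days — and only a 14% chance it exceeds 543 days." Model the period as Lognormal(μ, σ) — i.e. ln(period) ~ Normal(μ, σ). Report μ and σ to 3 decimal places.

If T ~ Lognormal(μ,σ) then ln T ~ Normal(μ,σ), so the p-quantile of ln T is μ + z_p·σ.
ln(299) = 5.7 and ln(543) = 6.297; z_{0.16} = -0.9945, z_{0.86} = 1.08.
σ = (6.297 − 5.7)/(1.08 − (-0.9945)) = 0.288.
μ = 5.7 − (-0.9945)·0.288 = 5.986.

μ ≈ 5.986, σ ≈ 0.288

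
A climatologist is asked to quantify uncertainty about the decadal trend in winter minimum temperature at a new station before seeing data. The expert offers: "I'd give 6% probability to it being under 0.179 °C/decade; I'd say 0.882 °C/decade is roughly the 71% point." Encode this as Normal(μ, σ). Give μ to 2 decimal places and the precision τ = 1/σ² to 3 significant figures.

The p-quantile of Normal(μ,σ) is μ + z_p·σ, with z_{0.06} = -1.555 and z_{0.71} = 0.5534.
Eliminate σ: μ = (z₂·x₁ − z₁·x₂)/(z₂ − z₁) = (0.5534·0.179 − (-1.555)·0.882)/2.108 = 0.70.
Then σ = (x₂ − x₁)/(z₂ − z₁) = (0.882 − 0.179)/2.108 = 0.33.
Precision τ = 1/σ² = 1/0.3335² = 8.99.

μ = 0.70, τ = 8.99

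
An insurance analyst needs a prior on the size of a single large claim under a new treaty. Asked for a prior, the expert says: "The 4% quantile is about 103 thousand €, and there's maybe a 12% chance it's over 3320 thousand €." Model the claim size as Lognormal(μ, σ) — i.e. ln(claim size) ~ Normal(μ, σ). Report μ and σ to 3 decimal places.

μ ≈ 6.713, σ ≈ 1.187

If T ~ Lognormal(μ,σ) then ln T ~ Normal(μ,σ), so the p-quantile of ln T is μ + z_p·σ.
ln(103) = 4.635 and ln(3320) = 8.108; z_{0.04} = -1.751, z_{0.88} = 1.175.
σ = (8.108 − 4.635)/(1.175 − (-1.751)) = 1.187.
μ = 4.635 − (-1.751)·1.187 = 6.713.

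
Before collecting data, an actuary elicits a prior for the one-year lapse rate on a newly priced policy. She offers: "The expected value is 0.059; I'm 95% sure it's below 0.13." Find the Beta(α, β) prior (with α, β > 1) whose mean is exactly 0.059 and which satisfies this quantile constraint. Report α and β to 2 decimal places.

α ≈ 2.34, β ≈ 37.25

With mean 0.059 fixed, write α = 0.059s, β = 0.941s where s = α+β.
Need P(θ < 0.13) = 0.95 under Beta(0.059s, 0.941s). Normal approximation: (q−m)/√(m(1−m)/s) ≈ z_{0.95} = 1.64, so s ≈ 0.059·0.941·(1.64)²/(0.13−0.059)² = 29.8.
At s = 29.8: P(θ<0.13) ≈ 0.930. Adjusting to match 0.95 gives s ≈ 39.59.
So α = 0.059·39.59 ≈ 2.34, β = 0.941·39.59 ≈ 37.25.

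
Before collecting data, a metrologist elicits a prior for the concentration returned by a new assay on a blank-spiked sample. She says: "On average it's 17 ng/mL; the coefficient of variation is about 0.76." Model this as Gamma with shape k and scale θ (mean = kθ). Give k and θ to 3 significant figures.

k ≈ 1.73, θ ≈ 9.82

For Gamma(k, scale θ): mean = kθ, variance = kθ², so CV = 1/√k.
CV = 0.76, hence k = 1/CV² = 1.73.
Then θ = mean/k = 17/1.73 = 9.82.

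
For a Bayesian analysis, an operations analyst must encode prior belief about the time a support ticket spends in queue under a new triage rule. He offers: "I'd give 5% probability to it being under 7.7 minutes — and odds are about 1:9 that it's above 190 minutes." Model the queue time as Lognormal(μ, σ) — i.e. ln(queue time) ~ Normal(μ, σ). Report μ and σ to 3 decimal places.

μ ≈ 3.843, σ ≈ 1.095

If T ~ Lognormal(μ,σ) then ln T ~ Normal(μ,σ), so the p-quantile of ln T is μ + z_p·σ.
ln(7.7) = 2.041 and ln(190) = 5.247; z_{0.05} = -1.645, z_{0.9} = 1.282.
σ = (5.247 − 2.041)/(1.282 − (-1.645)) = 1.095.
μ = 2.041 − (-1.645)·1.095 = 3.843.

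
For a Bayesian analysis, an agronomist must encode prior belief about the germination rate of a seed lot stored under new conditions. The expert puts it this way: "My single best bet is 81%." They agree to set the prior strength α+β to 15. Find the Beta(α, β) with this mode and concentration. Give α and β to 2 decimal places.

α = 11.53, β = 3.47

For α,β > 1 the Beta mode is (α−1)/(α+β−2). With α+β = 15, the mode is (α−1)/13.
Set (α−1)/13 = 0.81 → α = 1 + 0.81·13 = 11.53.
β = 15 − α = 3.47.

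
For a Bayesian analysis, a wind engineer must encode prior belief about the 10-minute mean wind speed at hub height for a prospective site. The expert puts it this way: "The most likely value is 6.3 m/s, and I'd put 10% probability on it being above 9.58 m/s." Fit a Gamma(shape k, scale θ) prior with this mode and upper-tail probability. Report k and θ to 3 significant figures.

k ≈ 11.6, θ ≈ 0.594

Gamma(k,θ) with k>1 has mode (k−1)θ, so θ = 6.3/(k−1).
Need P(X < 9.58) = 0.9 with θ tied to k this way. Start at k = 2, θ = 6.3: P(X<9.58) ≈ 0.449.
Too low — raise k to concentrate. Iterating converges to k ≈ 11.6.
Then θ = 6.3/(11.6−1) ≈ 0.594.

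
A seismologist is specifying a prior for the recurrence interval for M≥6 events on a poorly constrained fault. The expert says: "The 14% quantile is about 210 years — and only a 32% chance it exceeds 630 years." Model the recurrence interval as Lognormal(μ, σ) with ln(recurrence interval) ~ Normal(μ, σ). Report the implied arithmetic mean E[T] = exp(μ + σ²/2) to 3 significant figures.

If T ~ Lognormal(μ,σ) then ln T ~ Normal(μ,σ), so the p-quantile of ln T is μ + z_p·σ.
ln(210) = 5.347 and ln(630) = 6.446; z_{0.14} = -1.08, z_{0.68} = 0.4677.
σ = (6.446 − 5.347)/(0.4677 − (-1.08)) = 0.710.
μ = 5.347 − (-1.08)·0.710 = 6.114.
E[T] = exp(μ + σ²/2) = exp(6.114 + 0.2518) = 582 years.

E[T] ≈ 582 years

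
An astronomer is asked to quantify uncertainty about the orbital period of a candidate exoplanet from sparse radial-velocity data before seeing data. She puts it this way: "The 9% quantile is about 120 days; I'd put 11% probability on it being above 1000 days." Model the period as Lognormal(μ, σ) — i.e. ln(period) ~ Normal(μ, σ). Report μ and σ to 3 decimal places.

μ ≈ 5.895, σ ≈ 0.826

If T ~ Lognormal(μ,σ) then ln T ~ Normal(μ,σ), so the p-quantile of ln T is μ + z_p·σ.
ln(120) = 4.787 and ln(1000) = 6.908; z_{0.09} = -1.341, z_{0.89} = 1.227.
σ = (6.908 − 4.787)/(1.227 − (-1.341)) = 0.826.
μ = 4.787 − (-1.341)·0.826 = 5.895.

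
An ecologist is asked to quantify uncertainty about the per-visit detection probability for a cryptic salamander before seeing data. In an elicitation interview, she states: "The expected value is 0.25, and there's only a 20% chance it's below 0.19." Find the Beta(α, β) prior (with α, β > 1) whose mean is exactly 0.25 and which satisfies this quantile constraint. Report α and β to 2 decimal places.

With mean 0.25 fixed, write α = 0.25s, β = 0.75s where s = α+β.
Need P(θ < 0.19) = 0.2 under Beta(0.25s, 0.75s). Normal approximation: (q−m)/√(m(1−m)/s) ≈ z_{0.2} = -0.842, so s ≈ 0.25·0.75·(-0.842)²/(0.19−0.25)² = 36.9.
At s = 36.9: P(θ<0.19) ≈ 0.204. Adjusting to match 0.2 gives s ≈ 38.11.
So α = 0.25·38.11 ≈ 9.53, β = 0.75·38.11 ≈ 28.58.

α ≈ 9.53, β ≈ 28.58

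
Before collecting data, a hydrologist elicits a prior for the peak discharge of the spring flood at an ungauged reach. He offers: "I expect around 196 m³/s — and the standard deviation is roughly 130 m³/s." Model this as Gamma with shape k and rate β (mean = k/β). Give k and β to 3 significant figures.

For Gamma(k, rate β): mean = k/β, variance = k/β², so CV = 1/√k.
CV = SD/mean = 130/196 = 0.6633, hence k = 1/CV² = 2.27.
Then β = k/mean = 2.27/196 = 0.0116.

k ≈ 2.27, β ≈ 0.0116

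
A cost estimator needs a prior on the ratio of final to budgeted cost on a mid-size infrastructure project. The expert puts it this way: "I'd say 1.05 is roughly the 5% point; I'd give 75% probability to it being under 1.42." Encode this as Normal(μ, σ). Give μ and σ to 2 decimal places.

μ = 1.31, σ = 0.16

The p-quantile of Normal(μ,σ) is μ + z_p·σ, with z_{0.05} = -1.645 and z_{0.75} = 0.6745.
Eliminate σ: μ = (z₂·x₁ − z₁·x₂)/(z₂ − z₁) = (0.6745·1.05 − (-1.645)·1.42)/2.319 = 1.31.
Then σ = (x₂ − x₁)/(z₂ − z₁) = (1.42 − 1.05)/2.319 = 0.16.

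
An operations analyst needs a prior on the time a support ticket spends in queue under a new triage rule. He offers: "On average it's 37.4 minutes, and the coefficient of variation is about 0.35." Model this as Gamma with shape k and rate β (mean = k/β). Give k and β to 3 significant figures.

k ≈ 8.16, β ≈ 0.218

For Gamma(k, rate β): mean = k/β, variance = k/β², so CV = 1/√k.
CV = 0.35, hence k = 1/CV² = 8.16.
Then β = k/mean = 8.16/37.4 = 0.218.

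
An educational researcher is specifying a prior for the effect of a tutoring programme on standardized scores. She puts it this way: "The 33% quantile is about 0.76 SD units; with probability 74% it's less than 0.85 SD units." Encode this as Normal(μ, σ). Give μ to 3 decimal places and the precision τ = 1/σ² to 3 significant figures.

μ = 0.797, τ = 145

For Normal(μ,σ), the p-quantile is μ + z_p·σ. Here z_{0.33} = -0.4399, z_{0.74} = 0.6433.
So 0.76 = μ − 0.4399σ and 0.85 = μ + 0.6433σ.
Subtracting: σ = (0.85 − 0.76)/(0.6433 − (-0.4399)) = 0.083.
Then μ = 0.76 − (-0.4399)·0.083 = 0.797.
Precision τ = 1/σ² = 1/0.08308² = 145.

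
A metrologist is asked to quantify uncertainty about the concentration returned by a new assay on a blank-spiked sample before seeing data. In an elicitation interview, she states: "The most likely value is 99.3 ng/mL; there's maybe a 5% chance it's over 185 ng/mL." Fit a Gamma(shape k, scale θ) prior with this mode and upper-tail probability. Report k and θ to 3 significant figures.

k ≈ 8.19, θ ≈ 13.8

Gamma(k,θ) with k>1 has mode (k−1)θ, so θ = 99.3/(k−1).
Need P(X < 185) = 0.95 with θ tied to k this way. Start at k = 2, θ = 99.3: P(X<185) ≈ 0.556.
Too low — raise k to concentrate. Iterating converges to k ≈ 8.19.
Then θ = 99.3/(8.19−1) ≈ 13.8.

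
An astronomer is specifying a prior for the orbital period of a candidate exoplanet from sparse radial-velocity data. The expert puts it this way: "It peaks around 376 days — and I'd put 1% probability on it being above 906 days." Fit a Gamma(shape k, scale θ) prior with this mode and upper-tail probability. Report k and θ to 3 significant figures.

k ≈ 7.12, θ ≈ 61.5

Gamma(k,θ) with k>1 has mode (k−1)θ, so θ = 376/(k−1).
Need P(X < 906) = 0.99 with θ tied to k this way. Start at k = 2, θ = 376: P(X<906) ≈ 0.694.
Too low — raise k to concentrate. Iterating converges to k ≈ 7.12.
Then θ = 376/(7.12−1) ≈ 61.5.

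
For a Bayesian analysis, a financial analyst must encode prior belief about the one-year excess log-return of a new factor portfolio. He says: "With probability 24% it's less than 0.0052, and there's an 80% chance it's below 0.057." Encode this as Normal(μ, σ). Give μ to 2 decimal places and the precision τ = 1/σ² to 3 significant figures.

The p-quantile of Normal(μ,σ) is μ + z_p·σ, with z_{0.24} = -0.7063 and z_{0.8} = 0.8416.
Eliminate σ: μ = (z₂·x₁ − z₁·x₂)/(z₂ − z₁) = (0.8416·0.0052 − (-0.7063)·0.057)/1.548 = 0.03.
Then σ = (x₂ − x₁)/(z₂ − z₁) = (0.057 − 0.0052)/1.548 = 0.03.
Precision τ = 1/σ² = 1/0.03346² = 893.

μ = 0.03, τ = 893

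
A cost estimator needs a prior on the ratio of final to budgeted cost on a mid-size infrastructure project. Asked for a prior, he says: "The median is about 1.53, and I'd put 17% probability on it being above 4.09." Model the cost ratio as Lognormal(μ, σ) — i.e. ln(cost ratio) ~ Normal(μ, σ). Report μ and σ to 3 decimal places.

If T ~ Lognormal(μ,σ) then ln T ~ Normal(μ,σ), so the p-quantile of ln T is μ + z_p·σ.
ln(1.53) = 0.4253 and ln(4.09) = 1.409; z_{0.5} = 0, z_{0.83} = 0.9542.
σ = (1.409 − 0.4253)/(0.9542 − (0)) = 1.031.
μ = 0.4253 − (0)·1.031 = 0.425.

μ ≈ 0.425, σ ≈ 1.031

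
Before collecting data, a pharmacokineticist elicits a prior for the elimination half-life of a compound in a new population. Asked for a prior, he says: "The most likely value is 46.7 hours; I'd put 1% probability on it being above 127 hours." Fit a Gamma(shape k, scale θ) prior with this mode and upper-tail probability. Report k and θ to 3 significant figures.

k ≈ 5.6, θ ≈ 10.1

Gamma(k,θ) with k>1 has mode (k−1)θ, so θ = 46.7/(k−1).
Need P(X < 127) = 0.99 with θ tied to k this way. Start at k = 2, θ = 46.7: P(X<127) ≈ 0.755.
Too low — raise k to concentrate. Iterating converges to k ≈ 5.6.
Then θ = 46.7/(5.6−1) ≈ 10.1.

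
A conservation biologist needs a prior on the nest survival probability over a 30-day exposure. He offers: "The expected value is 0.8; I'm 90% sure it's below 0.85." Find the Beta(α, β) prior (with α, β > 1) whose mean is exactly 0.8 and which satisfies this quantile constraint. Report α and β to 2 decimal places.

α ≈ 79.02, β ≈ 19.75

With mean 0.8 fixed, write α = 0.8s, β = 0.2s where s = α+β.
Need P(θ < 0.85) = 0.9 under Beta(0.8s, 0.2s). Normal approximation: (q−m)/√(m(1−m)/s) ≈ z_{0.9} = 1.28, so s ≈ 0.8·0.2·(1.28)²/(0.85−0.8)² = 105.1.
At s = 105.1: P(θ<0.85) ≈ 0.907. Adjusting to match 0.9 gives s ≈ 98.77.
So α = 0.8·98.77 ≈ 79.02, β = 0.2·98.77 ≈ 19.75.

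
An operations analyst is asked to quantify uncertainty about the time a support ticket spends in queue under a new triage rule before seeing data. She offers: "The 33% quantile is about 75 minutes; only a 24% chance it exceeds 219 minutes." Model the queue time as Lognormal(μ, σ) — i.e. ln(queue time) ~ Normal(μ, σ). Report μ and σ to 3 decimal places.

μ ≈ 4.729, σ ≈ 0.935

If T ~ Lognormal(μ,σ) then ln T ~ Normal(μ,σ), so the p-quantile of ln T is μ + z_p·σ.
ln(75) = 4.317 and ln(219) = 5.389; z_{0.33} = -0.4399, z_{0.76} = 0.7063.
σ = (5.389 − 4.317)/(0.7063 − (-0.4399)) = 0.935.
μ = 4.317 − (-0.4399)·0.935 = 4.729.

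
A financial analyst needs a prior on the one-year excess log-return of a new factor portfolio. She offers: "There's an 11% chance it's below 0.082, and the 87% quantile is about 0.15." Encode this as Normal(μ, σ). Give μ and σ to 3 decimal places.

μ = 0.117, σ = 0.029

The p-quantile of Normal(μ,σ) is μ + z_p·σ, with z_{0.11} = -1.227 and z_{0.87} = 1.126.
Eliminate σ: μ = (z₂·x₁ − z₁·x₂)/(z₂ − z₁) = (1.126·0.082 − (-1.227)·0.15)/2.353 = 0.117.
Then σ = (x₂ − x₁)/(z₂ − z₁) = (0.15 − 0.082)/2.353 = 0.029.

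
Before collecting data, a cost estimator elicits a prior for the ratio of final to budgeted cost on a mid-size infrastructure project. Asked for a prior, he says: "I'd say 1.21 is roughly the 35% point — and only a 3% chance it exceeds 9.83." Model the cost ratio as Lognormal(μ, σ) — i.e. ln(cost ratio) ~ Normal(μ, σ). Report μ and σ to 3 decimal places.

If T ~ Lognormal(μ,σ) then ln T ~ Normal(μ,σ), so the p-quantile of ln T is μ + z_p·σ.
ln(1.21) = 0.1906 and ln(9.83) = 2.285; z_{0.35} = -0.3853, z_{0.97} = 1.881.
σ = (2.285 − 0.1906)/(1.881 − (-0.3853)) = 0.924.
μ = 0.1906 − (-0.3853)·0.924 = 0.547.

μ ≈ 0.547, σ ≈ 0.924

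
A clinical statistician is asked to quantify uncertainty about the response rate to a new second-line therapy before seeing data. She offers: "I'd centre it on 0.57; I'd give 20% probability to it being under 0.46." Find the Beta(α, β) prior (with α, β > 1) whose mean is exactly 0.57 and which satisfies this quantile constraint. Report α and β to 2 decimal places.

With mean 0.57 fixed, write α = 0.57s, β = 0.43s where s = α+β.
Need P(θ < 0.46) = 0.2 under Beta(0.57s, 0.43s). Normal approximation: (q−m)/√(m(1−m)/s) ≈ z_{0.2} = -0.842, so s ≈ 0.57·0.43·(-0.842)²/(0.46−0.57)² = 14.3.
At s = 14.3: P(θ<0.46) ≈ 0.199. Adjusting to match 0.2 gives s ≈ 14.23.
So α = 0.57·14.23 ≈ 8.11, β = 0.43·14.23 ≈ 6.12.

α ≈ 8.11, β ≈ 6.12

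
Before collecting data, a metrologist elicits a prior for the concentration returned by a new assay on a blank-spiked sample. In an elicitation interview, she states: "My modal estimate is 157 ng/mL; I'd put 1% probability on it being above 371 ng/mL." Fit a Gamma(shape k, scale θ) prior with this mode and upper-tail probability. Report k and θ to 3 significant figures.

k ≈ 7.42, θ ≈ 24.4

Gamma(k,θ) with k>1 has mode (k−1)θ, so θ = 157/(k−1).
Need P(X < 371) = 0.99 with θ tied to k this way. Start at k = 2, θ = 157: P(X<371) ≈ 0.683.
Too low — raise k to concentrate. Iterating converges to k ≈ 7.42.
Then θ = 157/(7.42−1) ≈ 24.4.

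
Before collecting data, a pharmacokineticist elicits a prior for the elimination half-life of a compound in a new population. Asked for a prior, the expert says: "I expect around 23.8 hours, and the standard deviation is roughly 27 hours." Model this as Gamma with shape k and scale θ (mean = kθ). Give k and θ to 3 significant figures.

k ≈ 0.777, θ ≈ 30.6

For Gamma(k, scale θ): mean = kθ, variance = kθ², so CV = 1/√k.
CV = SD/mean = 27/23.8 = 1.134, hence k = 1/CV² = 0.777.
Then θ = mean/k = 23.8/0.777 = 30.6.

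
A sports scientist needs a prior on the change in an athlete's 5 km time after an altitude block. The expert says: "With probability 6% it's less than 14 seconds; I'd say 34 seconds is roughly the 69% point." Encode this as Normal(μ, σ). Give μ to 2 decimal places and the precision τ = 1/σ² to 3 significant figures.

μ = 29.16, τ = 0.0105

The p-quantile of Normal(μ,σ) is μ + z_p·σ, with z_{0.06} = -1.555 and z_{0.69} = 0.4959.
Eliminate σ: μ = (z₂·x₁ − z₁·x₂)/(z₂ − z₁) = (0.4959·14 − (-1.555)·34)/2.051 = 29.16.
Then σ = (x₂ − x₁)/(z₂ − z₁) = (34 − 14)/2.051 = 9.75.
Precision τ = 1/σ² = 1/9.753² = 0.0105.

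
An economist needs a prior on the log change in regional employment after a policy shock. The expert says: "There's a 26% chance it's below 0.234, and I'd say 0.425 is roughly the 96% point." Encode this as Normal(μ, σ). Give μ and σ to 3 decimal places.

The p-quantile of Normal(μ,σ) is μ + z_p·σ, with z_{0.26} = -0.6433 and z_{0.96} = 1.751.
Eliminate σ: μ = (z₂·x₁ − z₁·x₂)/(z₂ − z₁) = (1.751·0.234 − (-0.6433)·0.425)/2.394 = 0.285.
Then σ = (x₂ − x₁)/(z₂ − z₁) = (0.425 − 0.234)/2.394 = 0.080.

μ = 0.285, σ = 0.080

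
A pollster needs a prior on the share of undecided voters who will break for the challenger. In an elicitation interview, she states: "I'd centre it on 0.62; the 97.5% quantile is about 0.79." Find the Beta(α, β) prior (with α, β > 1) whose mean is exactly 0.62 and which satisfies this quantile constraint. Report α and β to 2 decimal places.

α ≈ 16.68, β ≈ 10.22

With mean 0.62 fixed, write α = 0.62s, β = 0.38s where s = α+β.
Need P(θ < 0.79) = 0.975 under Beta(0.62s, 0.38s). Normal approximation: (q−m)/√(m(1−m)/s) ≈ z_{0.975} = 1.96, so s ≈ 0.62·0.38·(1.96)²/(0.79−0.62)² = 31.3.
At s = 31.3: P(θ<0.79) ≈ 0.983. Adjusting to match 0.975 gives s ≈ 26.90.
So α = 0.62·26.90 ≈ 16.68, β = 0.38·26.90 ≈ 10.22.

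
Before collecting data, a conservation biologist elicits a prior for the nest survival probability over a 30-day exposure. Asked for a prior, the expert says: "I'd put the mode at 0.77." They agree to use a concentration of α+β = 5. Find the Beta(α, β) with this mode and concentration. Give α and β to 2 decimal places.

α = 3.31, β = 1.69

For α,β > 1 the Beta mode is (α−1)/(α+β−2). With α+β = 5, the mode is (α−1)/3.
Set (α−1)/3 = 0.77 → α = 1 + 0.77·3 = 3.31.
β = 5 − α = 1.69.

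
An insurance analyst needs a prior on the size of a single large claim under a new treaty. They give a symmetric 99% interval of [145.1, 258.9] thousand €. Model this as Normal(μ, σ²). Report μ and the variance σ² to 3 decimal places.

A symmetric 99% interval runs μ ± z·σ with z = 2.576.
Half-width = 56.9, so σ = 56.9/2.576 = 22.0900 and σ² = 487.967.
μ is the interval midpoint, 202.000.

μ = 202.000, σ² = 487.967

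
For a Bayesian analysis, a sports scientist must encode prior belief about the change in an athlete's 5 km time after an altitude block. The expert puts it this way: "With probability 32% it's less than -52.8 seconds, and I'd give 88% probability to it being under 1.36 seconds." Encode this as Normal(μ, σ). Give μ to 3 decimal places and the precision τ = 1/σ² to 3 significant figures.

For Normal(μ,σ), the p-quantile is μ + z_p·σ. Here z_{0.32} = -0.4677, z_{0.88} = 1.175.
So -52.8 = μ − 0.4677σ and 1.36 = μ + 1.175σ.
Subtracting: σ = (1.36 − -52.8)/(1.175 − (-0.4677)) = 32.970.
Then μ = -52.8 − (-0.4677)·32.970 = -37.380.
Precision τ = 1/σ² = 1/32.97² = 0.00092.

μ = -37.380, τ = 0.00092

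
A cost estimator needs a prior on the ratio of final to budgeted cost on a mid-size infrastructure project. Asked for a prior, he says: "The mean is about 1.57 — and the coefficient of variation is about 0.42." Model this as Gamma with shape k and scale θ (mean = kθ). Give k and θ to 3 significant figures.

k ≈ 5.67, θ ≈ 0.277

For Gamma(k, scale θ): mean = kθ, variance = kθ², so CV = 1/√k.
CV = 0.42, hence k = 1/CV² = 5.67.
Then θ = mean/k = 1.57/5.67 = 0.277.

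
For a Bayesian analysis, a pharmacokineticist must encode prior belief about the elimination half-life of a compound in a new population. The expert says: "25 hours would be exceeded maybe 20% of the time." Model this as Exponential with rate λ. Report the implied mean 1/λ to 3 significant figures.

mean ≈ 15.5 hours

P(T > 25.0) = e^(−λ·25.0) = 0.2, so λ = −ln(0.2)/25.0 = 0.0644.
Mean = 1/λ = 15.5 hours.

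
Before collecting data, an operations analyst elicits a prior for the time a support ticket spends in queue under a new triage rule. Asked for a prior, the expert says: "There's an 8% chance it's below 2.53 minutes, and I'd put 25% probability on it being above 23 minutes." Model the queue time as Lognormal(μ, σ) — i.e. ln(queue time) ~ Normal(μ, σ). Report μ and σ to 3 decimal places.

μ ≈ 2.420, σ ≈ 1.061

If T ~ Lognormal(μ,σ) then ln T ~ Normal(μ,σ), so the p-quantile of ln T is μ + z_p·σ.
ln(2.53) = 0.9282 and ln(23) = 3.135; z_{0.08} = -1.405, z_{0.75} = 0.6745.
σ = (3.135 − 0.9282)/(0.6745 − (-1.405)) = 1.061.
μ = 0.9282 − (-1.405)·1.061 = 2.420.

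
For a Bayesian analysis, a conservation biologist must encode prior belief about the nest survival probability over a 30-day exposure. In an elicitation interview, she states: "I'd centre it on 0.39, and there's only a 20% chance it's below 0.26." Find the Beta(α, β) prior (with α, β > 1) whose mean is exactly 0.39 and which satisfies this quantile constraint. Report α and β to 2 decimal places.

α ≈ 4.02, β ≈ 6.28

With mean 0.39 fixed, write α = 0.39s, β = 0.61s where s = α+β.
Need P(θ < 0.26) = 0.2 under Beta(0.39s, 0.61s). Normal approximation: (q−m)/√(m(1−m)/s) ≈ z_{0.2} = -0.842, so s ≈ 0.39·0.61·(-0.842)²/(0.26−0.39)² = 10.0.
At s = 10.0: P(θ<0.26) ≈ 0.204. Adjusting to match 0.2 gives s ≈ 10.30.
So α = 0.39·10.30 ≈ 4.02, β = 0.61·10.30 ≈ 6.28.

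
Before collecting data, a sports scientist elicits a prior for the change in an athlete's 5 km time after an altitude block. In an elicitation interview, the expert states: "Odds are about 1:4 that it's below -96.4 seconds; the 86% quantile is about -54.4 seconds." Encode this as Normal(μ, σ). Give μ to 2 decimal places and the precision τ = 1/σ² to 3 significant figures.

μ = -78.01, τ = 0.00209

For Normal(μ,σ), the p-quantile is μ + z_p·σ. Here z_{0.2} = -0.8416, z_{0.86} = 1.08.
So -96.4 = μ − 0.8416σ and -54.4 = μ + 1.08σ.
Subtracting: σ = (-54.4 − -96.4)/(1.08 − (-0.8416)) = 21.85.
Then μ = -96.4 − (-0.8416)·21.85 = -78.01.
Precision τ = 1/σ² = 1/21.85² = 0.00209.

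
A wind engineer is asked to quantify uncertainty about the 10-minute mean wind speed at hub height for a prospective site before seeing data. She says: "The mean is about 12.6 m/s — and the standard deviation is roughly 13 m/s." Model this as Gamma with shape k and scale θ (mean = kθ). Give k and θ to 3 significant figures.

k ≈ 0.939, θ ≈ 13.4

For Gamma(k, scale θ): mean = kθ, variance = kθ², so CV = 1/√k.
CV = SD/mean = 13/12.6 = 1.032, hence k = 1/CV² = 0.939.
Then θ = mean/k = 12.6/0.939 = 13.4.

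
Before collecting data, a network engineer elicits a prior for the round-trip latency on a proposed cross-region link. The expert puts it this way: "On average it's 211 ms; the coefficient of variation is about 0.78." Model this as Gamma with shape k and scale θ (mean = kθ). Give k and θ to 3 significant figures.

k ≈ 1.64, θ ≈ 128

For Gamma(k, scale θ): mean = kθ, variance = kθ², so CV = 1/√k.
CV = 0.78, hence k = 1/CV² = 1.64.
Then θ = mean/k = 211/1.64 = 128.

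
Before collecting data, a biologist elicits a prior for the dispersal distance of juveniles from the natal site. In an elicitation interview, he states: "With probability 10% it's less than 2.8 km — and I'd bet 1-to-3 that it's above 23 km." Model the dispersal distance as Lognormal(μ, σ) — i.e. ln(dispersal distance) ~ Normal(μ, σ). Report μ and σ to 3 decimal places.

μ ≈ 2.409, σ ≈ 1.077

If T ~ Lognormal(μ,σ) then ln T ~ Normal(μ,σ), so the p-quantile of ln T is μ + z_p·σ.
ln(2.8) = 1.03 and ln(23) = 3.135; z_{0.1} = -1.282, z_{0.75} = 0.6745.
σ = (3.135 − 1.03)/(0.6745 − (-1.282)) = 1.077.
μ = 1.03 − (-1.282)·1.077 = 2.409.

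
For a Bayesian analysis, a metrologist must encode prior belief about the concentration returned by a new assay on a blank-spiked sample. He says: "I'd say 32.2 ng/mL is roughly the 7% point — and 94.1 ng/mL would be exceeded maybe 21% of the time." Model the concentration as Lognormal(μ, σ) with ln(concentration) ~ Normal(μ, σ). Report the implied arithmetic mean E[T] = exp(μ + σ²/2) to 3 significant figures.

If T ~ Lognormal(μ,σ) then ln T ~ Normal(μ,σ), so the p-quantile of ln T is μ + z_p·σ.
ln(32.2) = 3.472 and ln(94.1) = 4.544; z_{0.07} = -1.476, z_{0.79} = 0.8064.
σ = (4.544 − 3.472)/(0.8064 − (-1.476)) = 0.470.
μ = 3.472 − (-1.476)·0.470 = 4.165.
E[T] = exp(μ + σ²/2) = exp(4.165 + 0.1104) = 71.9 ng/mL.

E[T] ≈ 71.9 ng/mL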